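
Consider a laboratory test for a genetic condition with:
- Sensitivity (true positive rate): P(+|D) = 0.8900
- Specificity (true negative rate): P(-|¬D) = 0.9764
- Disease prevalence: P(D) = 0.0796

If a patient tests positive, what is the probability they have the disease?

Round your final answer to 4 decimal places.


Let D = has disease, + = positive test

Given:
- P(D) = 0.0796 (prevalence)
- P(+|D) = 0.8900 (sensitivity)
- P(-|¬D) = 0.9764 (specificity)
- P(+|¬D) = 0.0236 (false positive rate = 1 - specificity)

Step 1: Find P(+)
P(+) = P(+|D)P(D) + P(+|¬D)P(¬D)
     = 0.8900 × 0.0796 + 0.0236 × 0.9204
     = 0.07084400 + 0.02172144
     = 0.09256544

Step 2: Apply Bayes' theorem for P(D|+)
P(D|+) = P(+|D)P(D) / P(+)
       = 0.07084400 / 0.09256544
       = 0.7653


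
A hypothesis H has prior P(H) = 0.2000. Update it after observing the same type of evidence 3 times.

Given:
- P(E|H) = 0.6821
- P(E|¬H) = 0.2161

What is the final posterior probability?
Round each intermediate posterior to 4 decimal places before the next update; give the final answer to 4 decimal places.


Sequential Bayesian updating:

Initial prior: P(H) = 0.2000

Update 1:
  P(E) = 0.6821 × 0.2000 + 0.2161 × 0.8000 = 0.13642000 + 0.17288000 = 0.30930000
  P(H|E) = 0.13642000 / 0.30930000 = 0.4411

Update 2:
  P(E) = 0.6821 × 0.4411 + 0.2161 × 0.5589 = 0.30087431 + 0.12077829 = 0.42165260
  P(H|E) = 0.30087431 / 0.42165260 = 0.7136

Update 3:
  P(E) = 0.6821 × 0.7136 + 0.2161 × 0.2864 = 0.48674656 + 0.06189104 = 0.54863760
  P(H|E) = 0.48674656 / 0.54863760 = 0.8872

Final posterior: 0.8872


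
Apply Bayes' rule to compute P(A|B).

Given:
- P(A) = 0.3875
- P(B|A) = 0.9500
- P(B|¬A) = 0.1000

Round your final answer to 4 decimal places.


Bayes' theorem: P(A|B) = P(B|A) × P(A) / P(B)

Step 1: Calculate P(B) using law of total probability
P(B) = P(B|A)P(A) + P(B|¬A)P(¬A)
     = 0.9500 × 0.3875 + 0.1000 × 0.6125
     = 0.36812500 + 0.06125000
     = 0.42937500

Step 2: Apply Bayes' theorem
P(A|B) = P(B|A) × P(A) / P(B)
       = 0.36812500 / 0.42937500
       = 0.8574


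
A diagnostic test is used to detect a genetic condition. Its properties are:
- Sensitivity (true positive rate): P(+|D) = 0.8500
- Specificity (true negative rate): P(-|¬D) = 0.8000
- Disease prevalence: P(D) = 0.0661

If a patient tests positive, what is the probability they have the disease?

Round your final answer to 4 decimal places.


Let D = has disease, + = positive test

Given:
- P(D) = 0.0661 (prevalence)
- P(+|D) = 0.8500 (sensitivity)
- P(-|¬D) = 0.8000 (specificity)
- P(+|¬D) = 0.2000 (false positive rate = 1 - specificity)

Step 1: Find P(+)
P(+) = P(+|D)P(D) + P(+|¬D)P(¬D)
     = 0.8500 × 0.0661 + 0.2000 × 0.9339
     = 0.05618500 + 0.18678000
     = 0.24296500

Step 2: Apply Bayes' theorem for P(D|+)
P(D|+) = P(+|D)P(D) / P(+)
       = 0.05618500 / 0.24296500
       = 0.2312


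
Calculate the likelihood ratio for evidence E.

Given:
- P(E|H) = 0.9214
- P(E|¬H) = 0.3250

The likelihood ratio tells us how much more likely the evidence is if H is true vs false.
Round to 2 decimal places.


Likelihood Ratio (LR) = P(E|H) / P(E|¬H)

LR = 0.9214 / 0.3250
   = 2.84

The evidence is 2.84 times more likely if H is true than if H is false.
Since LR > 1, the evidence supports H over ¬H.


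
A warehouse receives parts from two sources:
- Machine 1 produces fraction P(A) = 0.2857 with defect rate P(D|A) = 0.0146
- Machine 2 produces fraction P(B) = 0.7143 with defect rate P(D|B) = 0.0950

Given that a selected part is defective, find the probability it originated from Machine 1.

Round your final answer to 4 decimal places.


Let A = from Machine 1, D = defective

Given:
- P(A) = 0.2857, P(B) = 0.7143
- P(D|A) = 0.0146, P(D|B) = 0.0950

Step 1: Find P(D)
P(D) = P(D|A)P(A) + P(D|B)P(B)
     = 0.0146 × 0.2857 + 0.0950 × 0.7143
     = 0.00417122 + 0.06785850
     = 0.07202972

Step 2: Apply Bayes' theorem
P(A|D) = P(D|A)P(A) / P(D)
       = 0.00417122 / 0.07202972
       = 0.0579


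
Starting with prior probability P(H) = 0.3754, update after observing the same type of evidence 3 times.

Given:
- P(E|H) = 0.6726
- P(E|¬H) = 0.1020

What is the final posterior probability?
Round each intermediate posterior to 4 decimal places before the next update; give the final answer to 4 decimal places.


Sequential Bayesian updating:

Initial prior: P(H) = 0.3754

Update 1:
  P(E) = 0.6726 × 0.3754 + 0.1020 × 0.6246 = 0.25249404 + 0.06370920 = 0.31620324
  P(H|E) = 0.25249404 / 0.31620324 = 0.7985

Update 2:
  P(E) = 0.6726 × 0.7985 + 0.1020 × 0.2015 = 0.53707110 + 0.02055300 = 0.55762410
  P(H|E) = 0.53707110 / 0.55762410 = 0.9631

Update 3:
  P(E) = 0.6726 × 0.9631 + 0.1020 × 0.0369 = 0.64778106 + 0.00376380 = 0.65154486
  P(H|E) = 0.64778106 / 0.65154486 = 0.9942

Final posterior: 0.9942


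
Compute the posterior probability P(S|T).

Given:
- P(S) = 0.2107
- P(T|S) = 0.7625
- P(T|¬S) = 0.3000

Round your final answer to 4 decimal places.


Bayes' theorem: P(S|T) = P(T|S) × P(S) / P(T)

Step 1: Calculate P(T) using law of total probability
P(T) = P(T|S)P(S) + P(T|¬S)P(¬S)
     = 0.7625 × 0.2107 + 0.3000 × 0.7893
     = 0.16065875 + 0.23679000
     = 0.39744875

Step 2: Apply Bayes' theorem
P(S|T) = P(T|S) × P(S) / P(T)
       = 0.16065875 / 0.39744875
       = 0.4042


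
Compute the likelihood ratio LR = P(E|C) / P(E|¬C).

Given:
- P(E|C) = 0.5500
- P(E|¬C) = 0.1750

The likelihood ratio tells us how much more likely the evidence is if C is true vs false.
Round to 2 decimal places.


Likelihood Ratio (LR) = P(E|C) / P(E|¬C)

LR = 0.5500 / 0.1750
   = 3.14

The evidence is 3.14 times more likely if C is true than if C is false.
Because LR exceeds 1, E is evidence for C.


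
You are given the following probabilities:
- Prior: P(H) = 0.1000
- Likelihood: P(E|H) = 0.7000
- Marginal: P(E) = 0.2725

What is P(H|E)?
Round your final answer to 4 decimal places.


Using Bayes' theorem:

P(H|E) = P(E|H) × P(H) / P(E)
       = 0.7000 × 0.1000 / 0.2725
       = 0.07000000 / 0.2725
       = 0.2569

The evidence strengthens our belief in H.
Prior: 0.1000 → Posterior: 0.2569


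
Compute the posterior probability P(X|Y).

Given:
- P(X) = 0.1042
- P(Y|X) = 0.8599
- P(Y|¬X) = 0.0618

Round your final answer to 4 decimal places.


Bayes' theorem: P(X|Y) = P(Y|X) × P(X) / P(Y)

Step 1: Calculate P(Y) using law of total probability
P(Y) = P(Y|X)P(X) + P(Y|¬X)P(¬X)
     = 0.8599 × 0.1042 + 0.0618 × 0.8958
     = 0.08960158 + 0.05536044
     = 0.14496202

Step 2: Apply Bayes' theorem
P(X|Y) = P(Y|X) × P(X) / P(Y)
       = 0.08960158 / 0.14496202
       = 0.6181


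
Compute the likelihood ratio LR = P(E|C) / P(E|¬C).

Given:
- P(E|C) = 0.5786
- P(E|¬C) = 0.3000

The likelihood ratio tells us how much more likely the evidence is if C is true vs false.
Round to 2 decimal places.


Likelihood Ratio (LR) = P(E|C) / P(E|¬C)

LR = 0.5786 / 0.3000
   = 1.93

The evidence is 1.93 times more likely if C is true than if C is false.
Since LR > 1, the evidence supports C over ¬C.


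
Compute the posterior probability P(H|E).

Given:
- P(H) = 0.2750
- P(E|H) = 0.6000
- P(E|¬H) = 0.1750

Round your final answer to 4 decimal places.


Bayes' theorem: P(H|E) = P(E|H) × P(H) / P(E)

Step 1: Calculate P(E) using law of total probability
P(E) = P(E|H)P(H) + P(E|¬H)P(¬H)
     = 0.6000 × 0.2750 + 0.1750 × 0.7250
     = 0.16500000 + 0.12687500
     = 0.29187500

Step 2: Apply Bayes' theorem
P(H|E) = P(E|H) × P(H) / P(E)
       = 0.16500000 / 0.29187500
       = 0.5653


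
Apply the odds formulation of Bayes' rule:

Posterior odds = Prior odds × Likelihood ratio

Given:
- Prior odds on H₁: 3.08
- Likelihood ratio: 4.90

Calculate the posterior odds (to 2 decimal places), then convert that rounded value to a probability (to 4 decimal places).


Step 1: Calculate posterior odds
Posterior odds = Prior odds × LR
               = 3.08 × 4.90
               = 15.09

Step 2: Convert to probability
P(H₁|E) = Posterior odds / (1 + Posterior odds)
       = 15.09 / (1 + 15.09)
       = 15.09 / 16.09
       = 0.9378

The evidence increased P(H₁) from 0.7549 to 0.9378.


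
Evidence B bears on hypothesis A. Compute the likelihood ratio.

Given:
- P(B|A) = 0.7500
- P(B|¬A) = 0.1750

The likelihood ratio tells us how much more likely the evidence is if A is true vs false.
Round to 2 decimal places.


Likelihood Ratio (LR) = P(B|A) / P(B|¬A)

LR = 0.7500 / 0.1750
   = 4.29

The evidence is 4.29 times more likely if A is true than if A is false.
LR > 1, so observing B raises the odds in favor of A.


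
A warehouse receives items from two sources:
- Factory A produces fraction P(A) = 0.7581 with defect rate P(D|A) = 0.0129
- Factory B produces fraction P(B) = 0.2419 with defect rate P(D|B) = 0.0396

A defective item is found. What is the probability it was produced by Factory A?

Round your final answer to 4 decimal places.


Let A = from Factory A, D = defective

Given:
- P(A) = 0.7581, P(B) = 0.2419
- P(D|A) = 0.0129, P(D|B) = 0.0396

Step 1: Find P(D)
P(D) = P(D|A)P(A) + P(D|B)P(B)
     = 0.0129 × 0.7581 + 0.0396 × 0.2419
     = 0.00977949 + 0.00957924
     = 0.01935873

Step 2: Apply Bayes' theorem
P(A|D) = P(D|A)P(A) / P(D)
       = 0.00977949 / 0.01935873
       = 0.5052


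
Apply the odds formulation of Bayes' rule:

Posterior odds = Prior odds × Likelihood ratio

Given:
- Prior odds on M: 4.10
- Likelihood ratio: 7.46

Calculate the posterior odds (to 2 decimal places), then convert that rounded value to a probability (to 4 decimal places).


Step 1: Calculate posterior odds
Posterior odds = Prior odds × LR
               = 4.10 × 7.46
               = 30.59

Step 2: Convert to probability
P(M|E) = Posterior odds / (1 + Posterior odds)
       = 30.59 / (1 + 30.59)
       = 30.59 / 31.59
       = 0.9683

The evidence increased P(M) from 0.8039 to 0.9683.


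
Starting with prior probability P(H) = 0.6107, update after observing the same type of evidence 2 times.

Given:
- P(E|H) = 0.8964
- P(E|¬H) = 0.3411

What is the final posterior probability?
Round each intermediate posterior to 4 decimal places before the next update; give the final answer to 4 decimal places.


Sequential Bayesian updating:

Initial prior: P(H) = 0.6107

Update 1:
  P(E) = 0.8964 × 0.6107 + 0.3411 × 0.3893 = 0.54743148 + 0.13279023 = 0.68022171
  P(H|E) = 0.54743148 / 0.68022171 = 0.8048

Update 2:
  P(E) = 0.8964 × 0.8048 + 0.3411 × 0.1952 = 0.72142272 + 0.06658272 = 0.78800544
  P(H|E) = 0.72142272 / 0.78800544 = 0.9155

Final posterior: 0.9155


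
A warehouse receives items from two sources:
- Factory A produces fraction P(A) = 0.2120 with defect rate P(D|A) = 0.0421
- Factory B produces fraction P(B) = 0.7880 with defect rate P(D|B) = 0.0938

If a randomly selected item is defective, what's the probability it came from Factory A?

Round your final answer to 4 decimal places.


Let A = from Factory A, D = defective

Given:
- P(A) = 0.2120, P(B) = 0.7880
- P(D|A) = 0.0421, P(D|B) = 0.0938

Step 1: Find P(D)
P(D) = P(D|A)P(A) + P(D|B)P(B)
     = 0.0421 × 0.2120 + 0.0938 × 0.7880
     = 0.00892520 + 0.07391440
     = 0.08283960

Step 2: Apply Bayes' theorem
P(A|D) = P(D|A)P(A) / P(D)
       = 0.00892520 / 0.08283960
       = 0.1077


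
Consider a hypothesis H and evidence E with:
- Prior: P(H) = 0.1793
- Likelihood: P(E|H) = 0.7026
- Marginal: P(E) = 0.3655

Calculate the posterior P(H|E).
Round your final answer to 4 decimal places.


Using Bayes' theorem:

P(H|E) = P(E|H) × P(H) / P(E)
       = 0.7026 × 0.1793 / 0.3655
       = 0.12597618 / 0.3655
       = 0.3447

The evidence strengthens our belief in H.
Prior: 0.1793 → Posterior: 0.3447


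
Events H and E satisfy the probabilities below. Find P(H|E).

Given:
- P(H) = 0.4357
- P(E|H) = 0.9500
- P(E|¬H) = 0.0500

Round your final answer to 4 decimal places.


Bayes' theorem: P(H|E) = P(E|H) × P(H) / P(E)

Step 1: Calculate P(E) using law of total probability
P(E) = P(E|H)P(H) + P(E|¬H)P(¬H)
     = 0.9500 × 0.4357 + 0.0500 × 0.5643
     = 0.41391500 + 0.02821500
     = 0.44213000

Step 2: Apply Bayes' theorem
P(H|E) = P(E|H) × P(H) / P(E)
       = 0.41391500 / 0.44213000
       = 0.9362


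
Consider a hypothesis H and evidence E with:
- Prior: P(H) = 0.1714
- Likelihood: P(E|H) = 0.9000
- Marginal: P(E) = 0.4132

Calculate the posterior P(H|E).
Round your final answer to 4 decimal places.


Using Bayes' theorem:

P(H|E) = P(E|H) × P(H) / P(E)
       = 0.9000 × 0.1714 / 0.4132
       = 0.15426000 / 0.4132
       = 0.3733

The evidence strengthens our belief in H.
Prior: 0.1714 → Posterior: 0.3733


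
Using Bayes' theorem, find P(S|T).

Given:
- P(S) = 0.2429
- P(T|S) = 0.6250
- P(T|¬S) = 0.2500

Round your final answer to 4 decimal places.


Bayes' theorem: P(S|T) = P(T|S) × P(S) / P(T)

Step 1: Calculate P(T) using law of total probability
P(T) = P(T|S)P(S) + P(T|¬S)P(¬S)
     = 0.6250 × 0.2429 + 0.2500 × 0.7571
     = 0.15181250 + 0.18927500
     = 0.34108750

Step 2: Apply Bayes' theorem
P(S|T) = P(T|S) × P(S) / P(T)
       = 0.15181250 / 0.34108750
       = 0.4451


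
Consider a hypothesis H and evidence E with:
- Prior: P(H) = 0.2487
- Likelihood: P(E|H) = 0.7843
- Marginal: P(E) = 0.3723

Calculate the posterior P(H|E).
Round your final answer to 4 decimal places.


Using Bayes' theorem:

P(H|E) = P(E|H) × P(H) / P(E)
       = 0.7843 × 0.2487 / 0.3723
       = 0.19505541 / 0.3723
       = 0.5239

The evidence strengthens our belief in H.
Prior: 0.2487 → Posterior: 0.5239


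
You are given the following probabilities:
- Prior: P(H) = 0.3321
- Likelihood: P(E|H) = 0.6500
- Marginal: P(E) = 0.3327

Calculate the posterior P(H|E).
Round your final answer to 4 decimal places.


Using Bayes' theorem:

P(H|E) = P(E|H) × P(H) / P(E)
       = 0.6500 × 0.3321 / 0.3327
       = 0.21586500 / 0.3327
       = 0.6488

The evidence strengthens our belief in H.
Prior: 0.3321 → Posterior: 0.6488


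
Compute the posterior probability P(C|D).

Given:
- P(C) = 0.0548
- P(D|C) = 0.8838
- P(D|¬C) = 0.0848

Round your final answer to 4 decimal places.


Bayes' theorem: P(C|D) = P(D|C) × P(C) / P(D)

Step 1: Calculate P(D) using law of total probability
P(D) = P(D|C)P(C) + P(D|¬C)P(¬C)
     = 0.8838 × 0.0548 + 0.0848 × 0.9452
     = 0.04843224 + 0.08015296
     = 0.12858520

Step 2: Apply Bayes' theorem
P(C|D) = P(D|C) × P(C) / P(D)
       = 0.04843224 / 0.12858520
       = 0.3767


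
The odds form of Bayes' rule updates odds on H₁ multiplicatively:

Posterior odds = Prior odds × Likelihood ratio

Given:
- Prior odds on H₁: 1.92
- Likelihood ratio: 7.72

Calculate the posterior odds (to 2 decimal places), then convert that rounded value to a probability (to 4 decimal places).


Step 1: Calculate posterior odds
Posterior odds = Prior odds × LR
               = 1.92 × 7.72
               = 14.82

Step 2: Convert to probability
P(H₁|E) = Posterior odds / (1 + Posterior odds)
       = 14.82 / (1 + 14.82)
       = 14.82 / 15.82
       = 0.9368

The evidence increased P(H₁) from 0.6575 to 0.9368.


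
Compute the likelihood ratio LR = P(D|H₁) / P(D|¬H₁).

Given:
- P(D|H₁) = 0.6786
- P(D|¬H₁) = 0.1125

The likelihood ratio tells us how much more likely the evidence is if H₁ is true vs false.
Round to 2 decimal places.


Likelihood Ratio (LR) = P(D|H₁) / P(D|¬H₁)

LR = 0.6786 / 0.1125
   = 6.03

The evidence is 6.03 times more likely if H₁ is true than if H₁ is false.
LR > 1, so observing D raises the odds in favor of H₁.


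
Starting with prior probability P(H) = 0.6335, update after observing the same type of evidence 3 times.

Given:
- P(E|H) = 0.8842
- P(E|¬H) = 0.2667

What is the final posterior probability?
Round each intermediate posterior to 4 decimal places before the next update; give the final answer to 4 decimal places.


Sequential Bayesian updating:

Initial prior: P(H) = 0.6335

Update 1:
  P(E) = 0.8842 × 0.6335 + 0.2667 × 0.3665 = 0.56014070 + 0.09774555 = 0.65788625
  P(H|E) = 0.56014070 / 0.65788625 = 0.8514

Update 2:
  P(E) = 0.8842 × 0.8514 + 0.2667 × 0.1486 = 0.75280788 + 0.03963162 = 0.79243950
  P(H|E) = 0.75280788 / 0.79243950 = 0.9500

Update 3:
  P(E) = 0.8842 × 0.9500 + 0.2667 × 0.0500 = 0.83999000 + 0.01333500 = 0.85332500
  P(H|E) = 0.83999000 / 0.85332500 = 0.9844

Final posterior: 0.9844


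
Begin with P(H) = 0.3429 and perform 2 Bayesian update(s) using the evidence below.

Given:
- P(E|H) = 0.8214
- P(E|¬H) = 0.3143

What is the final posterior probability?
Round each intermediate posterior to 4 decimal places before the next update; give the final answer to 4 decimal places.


Sequential Bayesian updating:

Initial prior: P(H) = 0.3429

Update 1:
  P(E) = 0.8214 × 0.3429 + 0.3143 × 0.6571 = 0.28165806 + 0.20652653 = 0.48818459
  P(H|E) = 0.28165806 / 0.48818459 = 0.5769

Update 2:
  P(E) = 0.8214 × 0.5769 + 0.3143 × 0.4231 = 0.47386566 + 0.13298033 = 0.60684599
  P(H|E) = 0.47386566 / 0.60684599 = 0.7809

Final posterior: 0.7809


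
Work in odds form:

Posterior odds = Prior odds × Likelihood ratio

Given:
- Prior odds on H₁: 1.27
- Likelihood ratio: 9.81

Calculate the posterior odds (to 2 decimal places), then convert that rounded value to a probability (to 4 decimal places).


Step 1: Calculate posterior odds
Posterior odds = Prior odds × LR
               = 1.27 × 9.81
               = 12.46

Step 2: Convert to probability
P(H₁|E) = Posterior odds / (1 + Posterior odds)
       = 12.46 / (1 + 12.46)
       = 12.46 / 13.46
       = 0.9257

The evidence increased P(H₁) from 0.5595 to 0.9257.


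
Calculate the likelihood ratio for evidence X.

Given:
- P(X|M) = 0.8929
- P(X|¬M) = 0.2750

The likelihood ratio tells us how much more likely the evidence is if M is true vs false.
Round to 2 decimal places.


Likelihood Ratio (LR) = P(X|M) / P(X|¬M)

LR = 0.8929 / 0.2750
   = 3.25

The evidence is 3.25 times more likely if M is true than if M is false.
Since LR > 1, the evidence supports M over ¬M.


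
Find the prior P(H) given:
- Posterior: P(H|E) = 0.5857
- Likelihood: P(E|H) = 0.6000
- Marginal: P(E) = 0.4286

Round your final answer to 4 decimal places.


From Bayes' theorem: P(H|E) = P(E|H) × P(H) / P(E)

Rearranging for P(H):
P(H) = P(H|E) × P(E) / P(E|H)
     = 0.5857 × 0.4286 / 0.6000
     = 0.25103102 / 0.6000
     = 0.4184


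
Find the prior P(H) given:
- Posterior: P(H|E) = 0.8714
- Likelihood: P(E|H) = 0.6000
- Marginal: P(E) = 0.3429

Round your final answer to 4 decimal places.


From Bayes' theorem: P(H|E) = P(E|H) × P(H) / P(E)

Rearranging for P(H):
P(H) = P(H|E) × P(E) / P(E|H)
     = 0.8714 × 0.3429 / 0.6000
     = 0.29880306 / 0.6000
     = 0.4980


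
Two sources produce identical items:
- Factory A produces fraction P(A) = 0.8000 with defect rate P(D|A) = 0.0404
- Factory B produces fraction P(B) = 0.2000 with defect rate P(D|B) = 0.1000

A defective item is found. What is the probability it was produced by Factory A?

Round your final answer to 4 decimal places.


Let A = from Factory A, D = defective

Given:
- P(A) = 0.8000, P(B) = 0.2000
- P(D|A) = 0.0404, P(D|B) = 0.1000

Step 1: Find P(D)
P(D) = P(D|A)P(A) + P(D|B)P(B)
     = 0.0404 × 0.8000 + 0.1000 × 0.2000
     = 0.03232000 + 0.02000000
     = 0.05232000

Step 2: Apply Bayes' theorem
P(A|D) = P(D|A)P(A) / P(D)
       = 0.03232000 / 0.05232000
       = 0.6177


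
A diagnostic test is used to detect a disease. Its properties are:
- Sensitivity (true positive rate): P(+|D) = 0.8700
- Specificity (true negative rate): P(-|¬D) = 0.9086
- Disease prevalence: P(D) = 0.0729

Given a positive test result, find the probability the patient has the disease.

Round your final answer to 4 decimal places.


Let D = has disease, + = positive test

Given:
- P(D) = 0.0729 (prevalence)
- P(+|D) = 0.8700 (sensitivity)
- P(-|¬D) = 0.9086 (specificity)
- P(+|¬D) = 0.0914 (false positive rate = 1 - specificity)

Step 1: Find P(+)
P(+) = P(+|D)P(D) + P(+|¬D)P(¬D)
     = 0.8700 × 0.0729 + 0.0914 × 0.9271
     = 0.06342300 + 0.08473694
     = 0.14815994

Step 2: Apply Bayes' theorem for P(D|+)
P(D|+) = P(+|D)P(D) / P(+)
       = 0.06342300 / 0.14815994
       = 0.4281


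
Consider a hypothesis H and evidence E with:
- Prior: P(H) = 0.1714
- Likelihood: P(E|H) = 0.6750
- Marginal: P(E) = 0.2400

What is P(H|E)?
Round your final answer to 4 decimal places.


Using Bayes' theorem:

P(H|E) = P(E|H) × P(H) / P(E)
       = 0.6750 × 0.1714 / 0.2400
       = 0.11569500 / 0.2400
       = 0.4821

The evidence strengthens our belief in H.
Prior: 0.1714 → Posterior: 0.4821


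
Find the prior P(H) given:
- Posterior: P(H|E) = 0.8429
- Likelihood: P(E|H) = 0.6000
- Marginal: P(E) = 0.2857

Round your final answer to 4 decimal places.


From Bayes' theorem: P(H|E) = P(E|H) × P(H) / P(E)

Rearranging for P(H):
P(H) = P(H|E) × P(E) / P(E|H)
     = 0.8429 × 0.2857 / 0.6000
     = 0.24081653 / 0.6000
     = 0.4014


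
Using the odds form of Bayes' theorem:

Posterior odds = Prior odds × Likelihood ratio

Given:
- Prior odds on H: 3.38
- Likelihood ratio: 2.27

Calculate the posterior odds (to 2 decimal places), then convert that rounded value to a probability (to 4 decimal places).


Step 1: Calculate posterior odds
Posterior odds = Prior odds × LR
               = 3.38 × 2.27
               = 7.67

Step 2: Convert to probability
P(H|E) = Posterior odds / (1 + Posterior odds)
       = 7.67 / (1 + 7.67)
       = 7.67 / 8.67
       = 0.8847

The evidence increased P(H) from 0.7717 to 0.8847.


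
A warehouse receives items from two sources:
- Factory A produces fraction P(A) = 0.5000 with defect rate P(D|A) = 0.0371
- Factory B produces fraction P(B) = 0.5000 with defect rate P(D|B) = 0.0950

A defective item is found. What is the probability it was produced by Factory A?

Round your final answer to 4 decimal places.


Let A = from Factory A, D = defective

Given:
- P(A) = 0.5000, P(B) = 0.5000
- P(D|A) = 0.0371, P(D|B) = 0.0950

Step 1: Find P(D)
P(D) = P(D|A)P(A) + P(D|B)P(B)
     = 0.0371 × 0.5000 + 0.0950 × 0.5000
     = 0.01855000 + 0.04750000
     = 0.06605000

Step 2: Apply Bayes' theorem
P(A|D) = P(D|A)P(A) / P(D)
       = 0.01855000 / 0.06605000
       = 0.2808


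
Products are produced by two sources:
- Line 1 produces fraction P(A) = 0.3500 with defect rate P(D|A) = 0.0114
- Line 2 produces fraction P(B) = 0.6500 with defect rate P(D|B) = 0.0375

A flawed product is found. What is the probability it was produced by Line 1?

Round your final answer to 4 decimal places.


Let A = from Line 1, D = flawed

Given:
- P(A) = 0.3500, P(B) = 0.6500
- P(D|A) = 0.0114, P(D|B) = 0.0375

Step 1: Find P(D)
P(D) = P(D|A)P(A) + P(D|B)P(B)
     = 0.0114 × 0.3500 + 0.0375 × 0.6500
     = 0.00399000 + 0.02437500
     = 0.02836500

Step 2: Apply Bayes' theorem
P(A|D) = P(D|A)P(A) / P(D)
       = 0.00399000 / 0.02836500
       = 0.1407


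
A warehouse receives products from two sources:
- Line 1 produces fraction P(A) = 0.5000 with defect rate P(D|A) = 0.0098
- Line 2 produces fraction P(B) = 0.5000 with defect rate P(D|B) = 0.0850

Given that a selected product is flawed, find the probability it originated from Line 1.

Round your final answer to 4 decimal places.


Let A = from Line 1, D = flawed

Given:
- P(A) = 0.5000, P(B) = 0.5000
- P(D|A) = 0.0098, P(D|B) = 0.0850

Step 1: Find P(D)
P(D) = P(D|A)P(A) + P(D|B)P(B)
     = 0.0098 × 0.5000 + 0.0850 × 0.5000
     = 0.00490000 + 0.04250000
     = 0.04740000

Step 2: Apply Bayes' theorem
P(A|D) = P(D|A)P(A) / P(D)
       = 0.00490000 / 0.04740000
       = 0.1034


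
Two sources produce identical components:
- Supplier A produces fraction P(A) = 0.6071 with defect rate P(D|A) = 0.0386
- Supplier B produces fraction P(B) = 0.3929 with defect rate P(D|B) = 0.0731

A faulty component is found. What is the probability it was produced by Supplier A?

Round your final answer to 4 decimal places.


Let A = from Supplier A, D = faulty

Given:
- P(A) = 0.6071, P(B) = 0.3929
- P(D|A) = 0.0386, P(D|B) = 0.0731

Step 1: Find P(D)
P(D) = P(D|A)P(A) + P(D|B)P(B)
     = 0.0386 × 0.6071 + 0.0731 × 0.3929
     = 0.02343406 + 0.02872099
     = 0.05215505

Step 2: Apply Bayes' theorem
P(A|D) = P(D|A)P(A) / P(D)
       = 0.02343406 / 0.05215505
       = 0.4493


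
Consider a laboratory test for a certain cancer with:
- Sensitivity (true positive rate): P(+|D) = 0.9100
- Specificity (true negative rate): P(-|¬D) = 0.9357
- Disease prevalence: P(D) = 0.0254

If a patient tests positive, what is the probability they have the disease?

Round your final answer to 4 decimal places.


Let D = has disease, + = positive test

Given:
- P(D) = 0.0254 (prevalence)
- P(+|D) = 0.9100 (sensitivity)
- P(-|¬D) = 0.9357 (specificity)
- P(+|¬D) = 0.0643 (false positive rate = 1 - specificity)

Step 1: Find P(+)
P(+) = P(+|D)P(D) + P(+|¬D)P(¬D)
     = 0.9100 × 0.0254 + 0.0643 × 0.9746
     = 0.02311400 + 0.06266678
     = 0.08578078

Step 2: Apply Bayes' theorem for P(D|+)
P(D|+) = P(+|D)P(D) / P(+)
       = 0.02311400 / 0.08578078
       = 0.2695


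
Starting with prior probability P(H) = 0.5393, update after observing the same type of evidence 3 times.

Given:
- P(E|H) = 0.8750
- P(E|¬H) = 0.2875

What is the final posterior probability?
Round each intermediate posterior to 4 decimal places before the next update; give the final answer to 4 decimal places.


Sequential Bayesian updating:

Initial prior: P(H) = 0.5393

Update 1:
  P(E) = 0.8750 × 0.5393 + 0.2875 × 0.4607 = 0.47188750 + 0.13245125 = 0.60433875
  P(H|E) = 0.47188750 / 0.60433875 = 0.7808

Update 2:
  P(E) = 0.8750 × 0.7808 + 0.2875 × 0.2192 = 0.68320000 + 0.06302000 = 0.74622000
  P(H|E) = 0.68320000 / 0.74622000 = 0.9155

Update 3:
  P(E) = 0.8750 × 0.9155 + 0.2875 × 0.0845 = 0.80106250 + 0.02429375 = 0.82535625
  P(H|E) = 0.80106250 / 0.82535625 = 0.9706

Final posterior: 0.9706


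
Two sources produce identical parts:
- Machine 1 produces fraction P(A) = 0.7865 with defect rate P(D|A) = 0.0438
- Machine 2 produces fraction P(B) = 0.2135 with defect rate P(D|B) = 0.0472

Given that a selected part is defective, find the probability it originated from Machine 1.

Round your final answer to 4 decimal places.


Let A = from Machine 1, D = defective

Given:
- P(A) = 0.7865, P(B) = 0.2135
- P(D|A) = 0.0438, P(D|B) = 0.0472

Step 1: Find P(D)
P(D) = P(D|A)P(A) + P(D|B)P(B)
     = 0.0438 × 0.7865 + 0.0472 × 0.2135
     = 0.03444870 + 0.01007720
     = 0.04452590

Step 2: Apply Bayes' theorem
P(A|D) = P(D|A)P(A) / P(D)
       = 0.03444870 / 0.04452590
       = 0.7737


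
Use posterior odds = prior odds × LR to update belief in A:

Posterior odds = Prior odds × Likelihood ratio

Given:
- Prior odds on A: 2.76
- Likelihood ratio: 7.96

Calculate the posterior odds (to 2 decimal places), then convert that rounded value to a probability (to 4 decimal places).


Step 1: Calculate posterior odds
Posterior odds = Prior odds × LR
               = 2.76 × 7.96
               = 21.97

Step 2: Convert to probability
P(A|E) = Posterior odds / (1 + Posterior odds)
       = 21.97 / (1 + 21.97)
       = 21.97 / 22.97
       = 0.9565

The evidence increased P(A) from 0.7340 to 0.9565.


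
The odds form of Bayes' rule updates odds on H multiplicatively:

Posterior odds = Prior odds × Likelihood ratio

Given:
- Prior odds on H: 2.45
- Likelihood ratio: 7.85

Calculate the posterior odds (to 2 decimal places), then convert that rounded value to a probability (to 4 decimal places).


Step 1: Calculate posterior odds
Posterior odds = Prior odds × LR
               = 2.45 × 7.85
               = 19.23

Step 2: Convert to probability
P(H|E) = Posterior odds / (1 + Posterior odds)
       = 19.23 / (1 + 19.23)
       = 19.23 / 20.23
       = 0.9506

The evidence increased P(H) from 0.7101 to 0.9506.


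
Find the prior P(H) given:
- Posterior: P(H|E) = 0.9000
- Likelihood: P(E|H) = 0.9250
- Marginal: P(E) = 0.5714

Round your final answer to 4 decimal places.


From Bayes' theorem: P(H|E) = P(E|H) × P(H) / P(E)

Rearranging for P(H):
P(H) = P(H|E) × P(E) / P(E|H)
     = 0.9000 × 0.5714 / 0.9250
     = 0.51426000 / 0.9250
     = 0.5560


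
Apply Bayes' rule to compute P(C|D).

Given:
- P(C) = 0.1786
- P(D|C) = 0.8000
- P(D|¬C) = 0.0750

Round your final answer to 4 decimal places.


Bayes' theorem: P(C|D) = P(D|C) × P(C) / P(D)

Step 1: Calculate P(D) using law of total probability
P(D) = P(D|C)P(C) + P(D|¬C)P(¬C)
     = 0.8000 × 0.1786 + 0.0750 × 0.8214
     = 0.14288000 + 0.06160500
     = 0.20448500

Step 2: Apply Bayes' theorem
P(C|D) = P(D|C) × P(C) / P(D)
       = 0.14288000 / 0.20448500
       = 0.6987


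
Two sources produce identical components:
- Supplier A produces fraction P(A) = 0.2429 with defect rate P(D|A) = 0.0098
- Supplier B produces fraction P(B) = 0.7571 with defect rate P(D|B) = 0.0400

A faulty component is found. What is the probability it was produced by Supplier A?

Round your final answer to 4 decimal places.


Let A = from Supplier A, D = faulty

Given:
- P(A) = 0.2429, P(B) = 0.7571
- P(D|A) = 0.0098, P(D|B) = 0.0400

Step 1: Find P(D)
P(D) = P(D|A)P(A) + P(D|B)P(B)
     = 0.0098 × 0.2429 + 0.0400 × 0.7571
     = 0.00238042 + 0.03028400
     = 0.03266442

Step 2: Apply Bayes' theorem
P(A|D) = P(D|A)P(A) / P(D)
       = 0.00238042 / 0.03266442
       = 0.0729


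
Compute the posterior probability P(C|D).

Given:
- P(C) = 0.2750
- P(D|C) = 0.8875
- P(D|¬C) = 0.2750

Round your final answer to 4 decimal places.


Bayes' theorem: P(C|D) = P(D|C) × P(C) / P(D)

Step 1: Calculate P(D) using law of total probability
P(D) = P(D|C)P(C) + P(D|¬C)P(¬C)
     = 0.8875 × 0.2750 + 0.2750 × 0.7250
     = 0.24406250 + 0.19937500
     = 0.44343750

Step 2: Apply Bayes' theorem
P(C|D) = P(D|C) × P(C) / P(D)
       = 0.24406250 / 0.44343750
       = 0.5504


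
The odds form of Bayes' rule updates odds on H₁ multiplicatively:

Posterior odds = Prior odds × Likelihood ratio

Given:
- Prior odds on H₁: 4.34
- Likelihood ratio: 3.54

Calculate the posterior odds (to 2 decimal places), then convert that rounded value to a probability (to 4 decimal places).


Step 1: Calculate posterior odds
Posterior odds = Prior odds × LR
               = 4.34 × 3.54
               = 15.36

Step 2: Convert to probability
P(H₁|E) = Posterior odds / (1 + Posterior odds)
       = 15.36 / (1 + 15.36)
       = 15.36 / 16.36
       = 0.9389

The evidence increased P(H₁) from 0.8127 to 0.9389.


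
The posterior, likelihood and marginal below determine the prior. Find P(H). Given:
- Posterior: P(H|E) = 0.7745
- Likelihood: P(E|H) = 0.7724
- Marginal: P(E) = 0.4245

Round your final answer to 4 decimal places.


From Bayes' theorem: P(H|E) = P(E|H) × P(H) / P(E)

Rearranging for P(H):
P(H) = P(H|E) × P(E) / P(E|H)
     = 0.7745 × 0.4245 / 0.7724
     = 0.32877525 / 0.7724
     = 0.4257


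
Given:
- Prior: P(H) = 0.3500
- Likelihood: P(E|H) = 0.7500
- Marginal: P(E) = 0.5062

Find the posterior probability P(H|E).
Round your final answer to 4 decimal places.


Using Bayes' theorem:

P(H|E) = P(E|H) × P(H) / P(E)
       = 0.7500 × 0.3500 / 0.5062
       = 0.26250000 / 0.5062
       = 0.5186

The evidence strengthens our belief in H.
Prior: 0.3500 → Posterior: 0.5186


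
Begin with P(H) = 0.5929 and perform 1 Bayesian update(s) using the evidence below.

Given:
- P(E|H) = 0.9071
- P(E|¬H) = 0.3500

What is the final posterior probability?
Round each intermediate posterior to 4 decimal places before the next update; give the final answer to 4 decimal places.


Sequential Bayesian updating:

Initial prior: P(H) = 0.5929

Update 1:
  P(E) = 0.9071 × 0.5929 + 0.3500 × 0.4071 = 0.53781959 + 0.14248500 = 0.68030459
  P(H|E) = 0.53781959 / 0.68030459 = 0.7906

Final posterior: 0.7906


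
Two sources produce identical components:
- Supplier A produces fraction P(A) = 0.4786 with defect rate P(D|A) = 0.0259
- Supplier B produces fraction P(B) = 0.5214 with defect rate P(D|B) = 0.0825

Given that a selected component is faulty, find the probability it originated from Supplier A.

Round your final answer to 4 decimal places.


Let A = from Supplier A, D = faulty

Given:
- P(A) = 0.4786, P(B) = 0.5214
- P(D|A) = 0.0259, P(D|B) = 0.0825

Step 1: Find P(D)
P(D) = P(D|A)P(A) + P(D|B)P(B)
     = 0.0259 × 0.4786 + 0.0825 × 0.5214
     = 0.01239574 + 0.04301550
     = 0.05541124

Step 2: Apply Bayes' theorem
P(A|D) = P(D|A)P(A) / P(D)
       = 0.01239574 / 0.05541124
       = 0.2237


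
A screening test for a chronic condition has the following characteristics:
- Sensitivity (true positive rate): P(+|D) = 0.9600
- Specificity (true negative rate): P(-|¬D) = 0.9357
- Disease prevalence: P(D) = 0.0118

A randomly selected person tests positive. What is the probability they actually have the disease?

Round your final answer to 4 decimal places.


Let D = has disease, + = positive test

Given:
- P(D) = 0.0118 (prevalence)
- P(+|D) = 0.9600 (sensitivity)
- P(-|¬D) = 0.9357 (specificity)
- P(+|¬D) = 0.0643 (false positive rate = 1 - specificity)

Step 1: Find P(+)
P(+) = P(+|D)P(D) + P(+|¬D)P(¬D)
     = 0.9600 × 0.0118 + 0.0643 × 0.9882
     = 0.01132800 + 0.06354126
     = 0.07486926

Step 2: Apply Bayes' theorem for P(D|+)
P(D|+) = P(+|D)P(D) / P(+)
       = 0.01132800 / 0.07486926
       = 0.1513


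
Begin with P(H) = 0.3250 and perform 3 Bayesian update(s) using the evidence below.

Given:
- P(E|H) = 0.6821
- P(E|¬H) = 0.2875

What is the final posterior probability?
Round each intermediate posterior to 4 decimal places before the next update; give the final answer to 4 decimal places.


Sequential Bayesian updating:

Initial prior: P(H) = 0.3250

Update 1:
  P(E) = 0.6821 × 0.3250 + 0.2875 × 0.6750 = 0.22168250 + 0.19406250 = 0.41574500
  P(H|E) = 0.22168250 / 0.41574500 = 0.5332

Update 2:
  P(E) = 0.6821 × 0.5332 + 0.2875 × 0.4668 = 0.36369572 + 0.13420500 = 0.49790072
  P(H|E) = 0.36369572 / 0.49790072 = 0.7305

Update 3:
  P(E) = 0.6821 × 0.7305 + 0.2875 × 0.2695 = 0.49827405 + 0.07748125 = 0.57575530
  P(H|E) = 0.49827405 / 0.57575530 = 0.8654

Final posterior: 0.8654


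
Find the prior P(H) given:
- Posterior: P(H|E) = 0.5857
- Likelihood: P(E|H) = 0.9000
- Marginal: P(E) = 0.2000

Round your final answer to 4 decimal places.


From Bayes' theorem: P(H|E) = P(E|H) × P(H) / P(E)

Rearranging for P(H):
P(H) = P(H|E) × P(E) / P(E|H)
     = 0.5857 × 0.2000 / 0.9000
     = 0.11714000 / 0.9000
     = 0.1302


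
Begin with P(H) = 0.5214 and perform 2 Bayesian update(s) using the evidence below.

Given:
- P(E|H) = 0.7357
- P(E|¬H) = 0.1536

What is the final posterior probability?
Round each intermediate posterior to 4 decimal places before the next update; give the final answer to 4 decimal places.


Sequential Bayesian updating:

Initial prior: P(H) = 0.5214

Update 1:
  P(E) = 0.7357 × 0.5214 + 0.1536 × 0.4786 = 0.38359398 + 0.07351296 = 0.45710694
  P(H|E) = 0.38359398 / 0.45710694 = 0.8392

Update 2:
  P(E) = 0.7357 × 0.8392 + 0.1536 × 0.1608 = 0.61739944 + 0.02469888 = 0.64209832
  P(H|E) = 0.61739944 / 0.64209832 = 0.9615

Final posterior: 0.9615


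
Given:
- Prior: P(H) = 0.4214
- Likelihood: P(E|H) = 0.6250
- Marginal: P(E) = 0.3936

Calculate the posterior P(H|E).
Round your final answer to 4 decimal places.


Using Bayes' theorem:

P(H|E) = P(E|H) × P(H) / P(E)
       = 0.6250 × 0.4214 / 0.3936
       = 0.26337500 / 0.3936
       = 0.6691

The evidence strengthens our belief in H.
Prior: 0.4214 → Posterior: 0.6691


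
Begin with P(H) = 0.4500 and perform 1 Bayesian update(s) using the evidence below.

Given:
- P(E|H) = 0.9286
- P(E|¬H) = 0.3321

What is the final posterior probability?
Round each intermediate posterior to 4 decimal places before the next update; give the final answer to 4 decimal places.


Sequential Bayesian updating:

Initial prior: P(H) = 0.4500

Update 1:
  P(E) = 0.9286 × 0.4500 + 0.3321 × 0.5500 = 0.41787000 + 0.18265500 = 0.60052500
  P(H|E) = 0.41787000 / 0.60052500 = 0.6958

Final posterior: 0.6958


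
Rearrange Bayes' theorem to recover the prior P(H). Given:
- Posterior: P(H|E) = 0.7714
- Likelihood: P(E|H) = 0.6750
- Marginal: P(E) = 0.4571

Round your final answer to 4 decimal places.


From Bayes' theorem: P(H|E) = P(E|H) × P(H) / P(E)

Rearranging for P(H):
P(H) = P(H|E) × P(E) / P(E|H)
     = 0.7714 × 0.4571 / 0.6750
     = 0.35260694 / 0.6750
     = 0.5224


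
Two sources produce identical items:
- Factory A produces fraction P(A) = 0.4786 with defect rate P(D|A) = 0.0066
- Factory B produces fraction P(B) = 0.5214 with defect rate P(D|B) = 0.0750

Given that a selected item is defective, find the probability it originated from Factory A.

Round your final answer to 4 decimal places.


Let A = from Factory A, D = defective

Given:
- P(A) = 0.4786, P(B) = 0.5214
- P(D|A) = 0.0066, P(D|B) = 0.0750

Step 1: Find P(D)
P(D) = P(D|A)P(A) + P(D|B)P(B)
     = 0.0066 × 0.4786 + 0.0750 × 0.5214
     = 0.00315876 + 0.03910500
     = 0.04226376

Step 2: Apply Bayes' theorem
P(A|D) = P(D|A)P(A) / P(D)
       = 0.00315876 / 0.04226376
       = 0.0747


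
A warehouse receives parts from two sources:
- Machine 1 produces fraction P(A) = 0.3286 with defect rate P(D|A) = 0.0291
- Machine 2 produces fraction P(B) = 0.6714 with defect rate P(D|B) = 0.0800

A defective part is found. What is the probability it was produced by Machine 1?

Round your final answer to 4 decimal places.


Let A = from Machine 1, D = defective

Given:
- P(A) = 0.3286, P(B) = 0.6714
- P(D|A) = 0.0291, P(D|B) = 0.0800

Step 1: Find P(D)
P(D) = P(D|A)P(A) + P(D|B)P(B)
     = 0.0291 × 0.3286 + 0.0800 × 0.6714
     = 0.00956226 + 0.05371200
     = 0.06327426

Step 2: Apply Bayes' theorem
P(A|D) = P(D|A)P(A) / P(D)
       = 0.00956226 / 0.06327426
       = 0.1511


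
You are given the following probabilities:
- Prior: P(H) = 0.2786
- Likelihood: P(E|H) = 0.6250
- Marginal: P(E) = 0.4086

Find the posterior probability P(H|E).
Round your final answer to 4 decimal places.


Using Bayes' theorem:

P(H|E) = P(E|H) × P(H) / P(E)
       = 0.6250 × 0.2786 / 0.4086
       = 0.17412500 / 0.4086
       = 0.4262

The evidence strengthens our belief in H.
Prior: 0.2786 → Posterior: 0.4262


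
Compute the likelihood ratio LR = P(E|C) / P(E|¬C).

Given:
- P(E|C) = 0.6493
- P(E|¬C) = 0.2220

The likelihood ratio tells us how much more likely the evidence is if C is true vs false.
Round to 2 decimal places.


Likelihood Ratio (LR) = P(E|C) / P(E|¬C)

LR = 0.6493 / 0.2220
   = 2.92

The evidence is 2.92 times more likely if C is true than if C is false.
LR > 1, so observing E raises the odds in favor of C.


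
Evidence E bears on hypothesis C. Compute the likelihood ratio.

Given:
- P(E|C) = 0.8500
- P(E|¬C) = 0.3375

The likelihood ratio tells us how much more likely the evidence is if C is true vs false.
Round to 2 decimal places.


Likelihood Ratio (LR) = P(E|C) / P(E|¬C)

LR = 0.8500 / 0.3375
   = 2.52

The evidence is 2.52 times more likely if C is true than if C is false.
LR > 1, so observing E raises the odds in favor of C.


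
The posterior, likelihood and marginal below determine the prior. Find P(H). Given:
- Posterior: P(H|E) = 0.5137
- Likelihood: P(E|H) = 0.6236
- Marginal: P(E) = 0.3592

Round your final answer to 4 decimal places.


From Bayes' theorem: P(H|E) = P(E|H) × P(H) / P(E)

Rearranging for P(H):
P(H) = P(H|E) × P(E) / P(E|H)
     = 0.5137 × 0.3592 / 0.6236
     = 0.18452104 / 0.6236
     = 0.2959


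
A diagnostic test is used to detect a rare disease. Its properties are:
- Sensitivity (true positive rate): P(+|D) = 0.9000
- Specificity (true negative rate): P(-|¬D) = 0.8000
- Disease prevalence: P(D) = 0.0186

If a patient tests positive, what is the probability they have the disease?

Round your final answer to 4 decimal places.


Let D = has disease, + = positive test

Given:
- P(D) = 0.0186 (prevalence)
- P(+|D) = 0.9000 (sensitivity)
- P(-|¬D) = 0.8000 (specificity)
- P(+|¬D) = 0.2000 (false positive rate = 1 - specificity)

Step 1: Find P(+)
P(+) = P(+|D)P(D) + P(+|¬D)P(¬D)
     = 0.9000 × 0.0186 + 0.2000 × 0.9814
     = 0.01674000 + 0.19628000
     = 0.21302000

Step 2: Apply Bayes' theorem for P(D|+)
P(D|+) = P(+|D)P(D) / P(+)
       = 0.01674000 / 0.21302000
       = 0.0786
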